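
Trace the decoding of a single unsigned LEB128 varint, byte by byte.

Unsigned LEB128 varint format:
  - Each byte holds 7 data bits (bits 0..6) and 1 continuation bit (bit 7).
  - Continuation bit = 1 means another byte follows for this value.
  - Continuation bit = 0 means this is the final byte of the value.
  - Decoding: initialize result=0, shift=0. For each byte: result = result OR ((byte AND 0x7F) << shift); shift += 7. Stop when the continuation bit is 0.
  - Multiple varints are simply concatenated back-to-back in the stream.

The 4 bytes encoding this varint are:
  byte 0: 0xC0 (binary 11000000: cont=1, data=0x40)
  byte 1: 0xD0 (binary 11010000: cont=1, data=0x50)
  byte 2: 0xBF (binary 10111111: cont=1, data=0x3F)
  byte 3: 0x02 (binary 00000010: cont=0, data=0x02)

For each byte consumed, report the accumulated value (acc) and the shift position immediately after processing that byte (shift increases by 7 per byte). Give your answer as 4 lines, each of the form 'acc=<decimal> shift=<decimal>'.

byte 0=0xC0: payload=0x40=64, contrib = 64<<0 = 64; acc -> 64, shift -> 7
byte 1=0xD0: payload=0x50=80, contrib = 80<<7 = 10240; acc -> 10304, shift -> 14
byte 2=0xBF: payload=0x3F=63, contrib = 63<<14 = 1032192; acc -> 1042496, shift -> 21
byte 3=0x02: payload=0x02=2, contrib = 2<<21 = 4194304; acc -> 5236800, shift -> 28

Answer: acc=64 shift=7
acc=10304 shift=14
acc=1042496 shift=21
acc=5236800 shift=28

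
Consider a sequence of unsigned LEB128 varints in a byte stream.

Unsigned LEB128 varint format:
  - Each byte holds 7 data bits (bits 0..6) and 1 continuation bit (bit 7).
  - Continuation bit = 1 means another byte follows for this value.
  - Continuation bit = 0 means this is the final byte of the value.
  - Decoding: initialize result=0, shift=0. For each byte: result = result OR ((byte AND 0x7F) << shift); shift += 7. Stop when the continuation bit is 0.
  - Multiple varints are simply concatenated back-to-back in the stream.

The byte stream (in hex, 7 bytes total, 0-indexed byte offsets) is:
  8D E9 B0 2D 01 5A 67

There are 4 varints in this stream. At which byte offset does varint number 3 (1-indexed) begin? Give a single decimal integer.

  byte[0]=0x8D cont=1 payload=0x0D=13: acc |= 13<<0 -> acc=13 shift=7
  byte[1]=0xE9 cont=1 payload=0x69=105: acc |= 105<<7 -> acc=13453 shift=14
  byte[2]=0xB0 cont=1 payload=0x30=48: acc |= 48<<14 -> acc=799885 shift=21
  byte[3]=0x2D cont=0 payload=0x2D=45: acc |= 45<<21 -> acc=95171725 shift=28 [end]
Varint 1: bytes[0:4] = 8D E9 B0 2D -> value 95171725 (4 byte(s))
  byte[4]=0x01 cont=0 payload=0x01=1: acc |= 1<<0 -> acc=1 shift=7 [end]
Varint 2: bytes[4:5] = 01 -> value 1 (1 byte(s))
  byte[5]=0x5A cont=0 payload=0x5A=90: acc |= 90<<0 -> acc=90 shift=7 [end]
Varint 3: bytes[5:6] = 5A -> value 90 (1 byte(s))
  byte[6]=0x67 cont=0 payload=0x67=103: acc |= 103<<0 -> acc=103 shift=7 [end]
Varint 4: bytes[6:7] = 67 -> value 103 (1 byte(s))

Answer: 5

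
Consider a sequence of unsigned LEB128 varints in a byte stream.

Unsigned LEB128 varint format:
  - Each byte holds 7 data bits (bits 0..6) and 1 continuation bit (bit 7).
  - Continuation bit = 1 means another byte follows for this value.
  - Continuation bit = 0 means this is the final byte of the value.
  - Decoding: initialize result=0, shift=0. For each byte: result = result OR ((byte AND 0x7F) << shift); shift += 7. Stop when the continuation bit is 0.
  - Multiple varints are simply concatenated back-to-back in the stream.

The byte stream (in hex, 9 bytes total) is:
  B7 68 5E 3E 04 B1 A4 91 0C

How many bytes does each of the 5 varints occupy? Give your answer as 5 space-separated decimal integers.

Answer: 2 1 1 1 4

Derivation:
  byte[0]=0xB7 cont=1 payload=0x37=55: acc |= 55<<0 -> acc=55 shift=7
  byte[1]=0x68 cont=0 payload=0x68=104: acc |= 104<<7 -> acc=13367 shift=14 [end]
Varint 1: bytes[0:2] = B7 68 -> value 13367 (2 byte(s))
  byte[2]=0x5E cont=0 payload=0x5E=94: acc |= 94<<0 -> acc=94 shift=7 [end]
Varint 2: bytes[2:3] = 5E -> value 94 (1 byte(s))
  byte[3]=0x3E cont=0 payload=0x3E=62: acc |= 62<<0 -> acc=62 shift=7 [end]
Varint 3: bytes[3:4] = 3E -> value 62 (1 byte(s))
  byte[4]=0x04 cont=0 payload=0x04=4: acc |= 4<<0 -> acc=4 shift=7 [end]
Varint 4: bytes[4:5] = 04 -> value 4 (1 byte(s))
  byte[5]=0xB1 cont=1 payload=0x31=49: acc |= 49<<0 -> acc=49 shift=7
  byte[6]=0xA4 cont=1 payload=0x24=36: acc |= 36<<7 -> acc=4657 shift=14
  byte[7]=0x91 cont=1 payload=0x11=17: acc |= 17<<14 -> acc=283185 shift=21
  byte[8]=0x0C cont=0 payload=0x0C=12: acc |= 12<<21 -> acc=25449009 shift=28 [end]
Varint 5: bytes[5:9] = B1 A4 91 0C -> value 25449009 (4 byte(s))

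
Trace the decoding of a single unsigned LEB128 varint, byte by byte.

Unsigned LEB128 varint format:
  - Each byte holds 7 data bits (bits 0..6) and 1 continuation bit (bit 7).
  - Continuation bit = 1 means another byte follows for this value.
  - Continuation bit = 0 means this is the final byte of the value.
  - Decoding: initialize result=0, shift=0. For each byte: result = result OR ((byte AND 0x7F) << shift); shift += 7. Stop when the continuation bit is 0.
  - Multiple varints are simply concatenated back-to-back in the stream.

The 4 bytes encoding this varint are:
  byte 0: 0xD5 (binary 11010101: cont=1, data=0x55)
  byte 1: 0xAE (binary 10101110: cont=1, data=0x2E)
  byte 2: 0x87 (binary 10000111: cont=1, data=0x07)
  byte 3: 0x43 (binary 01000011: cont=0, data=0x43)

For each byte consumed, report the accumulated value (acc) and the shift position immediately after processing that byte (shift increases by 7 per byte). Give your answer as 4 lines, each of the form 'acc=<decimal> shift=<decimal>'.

Answer: acc=85 shift=7
acc=5973 shift=14
acc=120661 shift=21
acc=140629845 shift=28

Derivation:
byte 0=0xD5: payload=0x55=85, contrib = 85<<0 = 85; acc -> 85, shift -> 7
byte 1=0xAE: payload=0x2E=46, contrib = 46<<7 = 5888; acc -> 5973, shift -> 14
byte 2=0x87: payload=0x07=7, contrib = 7<<14 = 114688; acc -> 120661, shift -> 21
byte 3=0x43: payload=0x43=67, contrib = 67<<21 = 140509184; acc -> 140629845, shift -> 28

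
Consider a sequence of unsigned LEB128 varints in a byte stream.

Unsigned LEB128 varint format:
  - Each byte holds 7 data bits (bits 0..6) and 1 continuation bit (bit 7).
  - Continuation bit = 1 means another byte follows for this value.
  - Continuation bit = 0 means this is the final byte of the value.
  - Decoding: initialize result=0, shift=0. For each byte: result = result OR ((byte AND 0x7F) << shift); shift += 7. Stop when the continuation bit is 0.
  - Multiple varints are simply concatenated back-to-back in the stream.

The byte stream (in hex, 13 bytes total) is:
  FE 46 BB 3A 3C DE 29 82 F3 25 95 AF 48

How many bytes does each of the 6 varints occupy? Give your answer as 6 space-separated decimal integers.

Answer: 2 2 1 2 3 3

Derivation:
  byte[0]=0xFE cont=1 payload=0x7E=126: acc |= 126<<0 -> acc=126 shift=7
  byte[1]=0x46 cont=0 payload=0x46=70: acc |= 70<<7 -> acc=9086 shift=14 [end]
Varint 1: bytes[0:2] = FE 46 -> value 9086 (2 byte(s))
  byte[2]=0xBB cont=1 payload=0x3B=59: acc |= 59<<0 -> acc=59 shift=7
  byte[3]=0x3A cont=0 payload=0x3A=58: acc |= 58<<7 -> acc=7483 shift=14 [end]
Varint 2: bytes[2:4] = BB 3A -> value 7483 (2 byte(s))
  byte[4]=0x3C cont=0 payload=0x3C=60: acc |= 60<<0 -> acc=60 shift=7 [end]
Varint 3: bytes[4:5] = 3C -> value 60 (1 byte(s))
  byte[5]=0xDE cont=1 payload=0x5E=94: acc |= 94<<0 -> acc=94 shift=7
  byte[6]=0x29 cont=0 payload=0x29=41: acc |= 41<<7 -> acc=5342 shift=14 [end]
Varint 4: bytes[5:7] = DE 29 -> value 5342 (2 byte(s))
  byte[7]=0x82 cont=1 payload=0x02=2: acc |= 2<<0 -> acc=2 shift=7
  byte[8]=0xF3 cont=1 payload=0x73=115: acc |= 115<<7 -> acc=14722 shift=14
  byte[9]=0x25 cont=0 payload=0x25=37: acc |= 37<<14 -> acc=620930 shift=21 [end]
Varint 5: bytes[7:10] = 82 F3 25 -> value 620930 (3 byte(s))
  byte[10]=0x95 cont=1 payload=0x15=21: acc |= 21<<0 -> acc=21 shift=7
  byte[11]=0xAF cont=1 payload=0x2F=47: acc |= 47<<7 -> acc=6037 shift=14
  byte[12]=0x48 cont=0 payload=0x48=72: acc |= 72<<14 -> acc=1185685 shift=21 [end]
Varint 6: bytes[10:13] = 95 AF 48 -> value 1185685 (3 byte(s))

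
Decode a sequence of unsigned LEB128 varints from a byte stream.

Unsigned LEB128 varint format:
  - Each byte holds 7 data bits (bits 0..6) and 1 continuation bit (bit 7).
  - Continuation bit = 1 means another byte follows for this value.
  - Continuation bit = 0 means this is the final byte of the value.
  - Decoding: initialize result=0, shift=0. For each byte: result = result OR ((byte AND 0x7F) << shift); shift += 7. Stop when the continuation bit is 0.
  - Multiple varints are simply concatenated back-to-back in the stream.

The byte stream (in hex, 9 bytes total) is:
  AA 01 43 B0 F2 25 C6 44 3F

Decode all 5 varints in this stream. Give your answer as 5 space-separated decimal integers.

Answer: 170 67 620848 8774 63

Derivation:
  byte[0]=0xAA cont=1 payload=0x2A=42: acc |= 42<<0 -> acc=42 shift=7
  byte[1]=0x01 cont=0 payload=0x01=1: acc |= 1<<7 -> acc=170 shift=14 [end]
Varint 1: bytes[0:2] = AA 01 -> value 170 (2 byte(s))
  byte[2]=0x43 cont=0 payload=0x43=67: acc |= 67<<0 -> acc=67 shift=7 [end]
Varint 2: bytes[2:3] = 43 -> value 67 (1 byte(s))
  byte[3]=0xB0 cont=1 payload=0x30=48: acc |= 48<<0 -> acc=48 shift=7
  byte[4]=0xF2 cont=1 payload=0x72=114: acc |= 114<<7 -> acc=14640 shift=14
  byte[5]=0x25 cont=0 payload=0x25=37: acc |= 37<<14 -> acc=620848 shift=21 [end]
Varint 3: bytes[3:6] = B0 F2 25 -> value 620848 (3 byte(s))
  byte[6]=0xC6 cont=1 payload=0x46=70: acc |= 70<<0 -> acc=70 shift=7
  byte[7]=0x44 cont=0 payload=0x44=68: acc |= 68<<7 -> acc=8774 shift=14 [end]
Varint 4: bytes[6:8] = C6 44 -> value 8774 (2 byte(s))
  byte[8]=0x3F cont=0 payload=0x3F=63: acc |= 63<<0 -> acc=63 shift=7 [end]
Varint 5: bytes[8:9] = 3F -> value 63 (1 byte(s))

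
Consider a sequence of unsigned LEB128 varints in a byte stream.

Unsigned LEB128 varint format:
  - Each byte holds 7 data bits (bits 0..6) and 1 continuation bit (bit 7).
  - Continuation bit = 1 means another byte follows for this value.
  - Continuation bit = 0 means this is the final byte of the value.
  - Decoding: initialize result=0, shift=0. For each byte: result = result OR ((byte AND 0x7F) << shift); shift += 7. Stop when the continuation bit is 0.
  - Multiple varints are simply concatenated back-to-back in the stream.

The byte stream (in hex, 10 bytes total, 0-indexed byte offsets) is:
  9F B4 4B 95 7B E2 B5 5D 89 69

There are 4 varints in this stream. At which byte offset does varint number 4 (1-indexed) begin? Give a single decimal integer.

  byte[0]=0x9F cont=1 payload=0x1F=31: acc |= 31<<0 -> acc=31 shift=7
  byte[1]=0xB4 cont=1 payload=0x34=52: acc |= 52<<7 -> acc=6687 shift=14
  byte[2]=0x4B cont=0 payload=0x4B=75: acc |= 75<<14 -> acc=1235487 shift=21 [end]
Varint 1: bytes[0:3] = 9F B4 4B -> value 1235487 (3 byte(s))
  byte[3]=0x95 cont=1 payload=0x15=21: acc |= 21<<0 -> acc=21 shift=7
  byte[4]=0x7B cont=0 payload=0x7B=123: acc |= 123<<7 -> acc=15765 shift=14 [end]
Varint 2: bytes[3:5] = 95 7B -> value 15765 (2 byte(s))
  byte[5]=0xE2 cont=1 payload=0x62=98: acc |= 98<<0 -> acc=98 shift=7
  byte[6]=0xB5 cont=1 payload=0x35=53: acc |= 53<<7 -> acc=6882 shift=14
  byte[7]=0x5D cont=0 payload=0x5D=93: acc |= 93<<14 -> acc=1530594 shift=21 [end]
Varint 3: bytes[5:8] = E2 B5 5D -> value 1530594 (3 byte(s))
  byte[8]=0x89 cont=1 payload=0x09=9: acc |= 9<<0 -> acc=9 shift=7
  byte[9]=0x69 cont=0 payload=0x69=105: acc |= 105<<7 -> acc=13449 shift=14 [end]
Varint 4: bytes[8:10] = 89 69 -> value 13449 (2 byte(s))

Answer: 8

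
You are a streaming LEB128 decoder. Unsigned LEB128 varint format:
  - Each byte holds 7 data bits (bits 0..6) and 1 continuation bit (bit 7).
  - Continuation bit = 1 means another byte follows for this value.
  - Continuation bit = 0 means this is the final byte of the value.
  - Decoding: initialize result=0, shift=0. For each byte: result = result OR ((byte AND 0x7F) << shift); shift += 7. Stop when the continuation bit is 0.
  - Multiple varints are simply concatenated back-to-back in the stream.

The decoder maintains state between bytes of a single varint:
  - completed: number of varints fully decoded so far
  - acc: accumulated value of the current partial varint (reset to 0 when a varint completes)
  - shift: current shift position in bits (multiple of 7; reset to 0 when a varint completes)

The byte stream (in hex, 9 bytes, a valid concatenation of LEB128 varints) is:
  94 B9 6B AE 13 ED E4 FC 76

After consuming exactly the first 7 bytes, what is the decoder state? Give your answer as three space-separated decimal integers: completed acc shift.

byte[0]=0x94 cont=1 payload=0x14: acc |= 20<<0 -> completed=0 acc=20 shift=7
byte[1]=0xB9 cont=1 payload=0x39: acc |= 57<<7 -> completed=0 acc=7316 shift=14
byte[2]=0x6B cont=0 payload=0x6B: varint #1 complete (value=1760404); reset -> completed=1 acc=0 shift=0
byte[3]=0xAE cont=1 payload=0x2E: acc |= 46<<0 -> completed=1 acc=46 shift=7
byte[4]=0x13 cont=0 payload=0x13: varint #2 complete (value=2478); reset -> completed=2 acc=0 shift=0
byte[5]=0xED cont=1 payload=0x6D: acc |= 109<<0 -> completed=2 acc=109 shift=7
byte[6]=0xE4 cont=1 payload=0x64: acc |= 100<<7 -> completed=2 acc=12909 shift=14

Answer: 2 12909 14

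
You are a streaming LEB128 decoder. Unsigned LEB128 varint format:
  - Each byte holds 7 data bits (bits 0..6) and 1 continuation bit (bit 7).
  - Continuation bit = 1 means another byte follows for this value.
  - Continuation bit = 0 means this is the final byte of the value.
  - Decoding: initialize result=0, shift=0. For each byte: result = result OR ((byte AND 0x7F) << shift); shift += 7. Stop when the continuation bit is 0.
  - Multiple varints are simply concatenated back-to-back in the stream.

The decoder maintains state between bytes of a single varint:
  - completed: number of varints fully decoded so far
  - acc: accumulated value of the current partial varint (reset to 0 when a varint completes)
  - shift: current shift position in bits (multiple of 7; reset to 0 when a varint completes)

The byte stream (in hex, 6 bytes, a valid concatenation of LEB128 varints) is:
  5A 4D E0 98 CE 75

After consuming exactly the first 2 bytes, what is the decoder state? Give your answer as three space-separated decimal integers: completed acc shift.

byte[0]=0x5A cont=0 payload=0x5A: varint #1 complete (value=90); reset -> completed=1 acc=0 shift=0
byte[1]=0x4D cont=0 payload=0x4D: varint #2 complete (value=77); reset -> completed=2 acc=0 shift=0

Answer: 2 0 0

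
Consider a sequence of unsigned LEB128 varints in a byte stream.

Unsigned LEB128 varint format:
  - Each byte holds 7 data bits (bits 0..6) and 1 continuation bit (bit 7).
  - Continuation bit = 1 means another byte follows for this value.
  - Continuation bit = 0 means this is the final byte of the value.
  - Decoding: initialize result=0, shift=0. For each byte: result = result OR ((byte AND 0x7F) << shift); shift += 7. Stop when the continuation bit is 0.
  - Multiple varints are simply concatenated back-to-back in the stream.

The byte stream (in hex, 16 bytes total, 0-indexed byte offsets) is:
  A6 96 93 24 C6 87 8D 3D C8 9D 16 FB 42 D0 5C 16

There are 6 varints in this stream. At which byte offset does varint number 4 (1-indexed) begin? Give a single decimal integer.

Answer: 11

Derivation:
  byte[0]=0xA6 cont=1 payload=0x26=38: acc |= 38<<0 -> acc=38 shift=7
  byte[1]=0x96 cont=1 payload=0x16=22: acc |= 22<<7 -> acc=2854 shift=14
  byte[2]=0x93 cont=1 payload=0x13=19: acc |= 19<<14 -> acc=314150 shift=21
  byte[3]=0x24 cont=0 payload=0x24=36: acc |= 36<<21 -> acc=75811622 shift=28 [end]
Varint 1: bytes[0:4] = A6 96 93 24 -> value 75811622 (4 byte(s))
  byte[4]=0xC6 cont=1 payload=0x46=70: acc |= 70<<0 -> acc=70 shift=7
  byte[5]=0x87 cont=1 payload=0x07=7: acc |= 7<<7 -> acc=966 shift=14
  byte[6]=0x8D cont=1 payload=0x0D=13: acc |= 13<<14 -> acc=213958 shift=21
  byte[7]=0x3D cont=0 payload=0x3D=61: acc |= 61<<21 -> acc=128140230 shift=28 [end]
Varint 2: bytes[4:8] = C6 87 8D 3D -> value 128140230 (4 byte(s))
  byte[8]=0xC8 cont=1 payload=0x48=72: acc |= 72<<0 -> acc=72 shift=7
  byte[9]=0x9D cont=1 payload=0x1D=29: acc |= 29<<7 -> acc=3784 shift=14
  byte[10]=0x16 cont=0 payload=0x16=22: acc |= 22<<14 -> acc=364232 shift=21 [end]
Varint 3: bytes[8:11] = C8 9D 16 -> value 364232 (3 byte(s))
  byte[11]=0xFB cont=1 payload=0x7B=123: acc |= 123<<0 -> acc=123 shift=7
  byte[12]=0x42 cont=0 payload=0x42=66: acc |= 66<<7 -> acc=8571 shift=14 [end]
Varint 4: bytes[11:13] = FB 42 -> value 8571 (2 byte(s))
  byte[13]=0xD0 cont=1 payload=0x50=80: acc |= 80<<0 -> acc=80 shift=7
  byte[14]=0x5C cont=0 payload=0x5C=92: acc |= 92<<7 -> acc=11856 shift=14 [end]
Varint 5: bytes[13:15] = D0 5C -> value 11856 (2 byte(s))
  byte[15]=0x16 cont=0 payload=0x16=22: acc |= 22<<0 -> acc=22 shift=7 [end]
Varint 6: bytes[15:16] = 16 -> value 22 (1 byte(s))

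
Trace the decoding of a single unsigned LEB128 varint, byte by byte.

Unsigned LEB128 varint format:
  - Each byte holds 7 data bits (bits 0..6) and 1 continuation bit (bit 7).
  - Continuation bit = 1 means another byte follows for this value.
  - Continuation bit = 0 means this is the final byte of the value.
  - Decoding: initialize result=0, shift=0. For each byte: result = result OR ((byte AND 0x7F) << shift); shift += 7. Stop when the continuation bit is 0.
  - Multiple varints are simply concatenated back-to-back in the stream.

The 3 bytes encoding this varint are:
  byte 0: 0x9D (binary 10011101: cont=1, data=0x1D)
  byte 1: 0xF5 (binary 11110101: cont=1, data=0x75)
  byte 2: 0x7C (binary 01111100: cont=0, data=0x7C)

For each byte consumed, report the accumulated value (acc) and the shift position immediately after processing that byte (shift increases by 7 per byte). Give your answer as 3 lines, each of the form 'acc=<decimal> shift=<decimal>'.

byte 0=0x9D: payload=0x1D=29, contrib = 29<<0 = 29; acc -> 29, shift -> 7
byte 1=0xF5: payload=0x75=117, contrib = 117<<7 = 14976; acc -> 15005, shift -> 14
byte 2=0x7C: payload=0x7C=124, contrib = 124<<14 = 2031616; acc -> 2046621, shift -> 21

Answer: acc=29 shift=7
acc=15005 shift=14
acc=2046621 shift=21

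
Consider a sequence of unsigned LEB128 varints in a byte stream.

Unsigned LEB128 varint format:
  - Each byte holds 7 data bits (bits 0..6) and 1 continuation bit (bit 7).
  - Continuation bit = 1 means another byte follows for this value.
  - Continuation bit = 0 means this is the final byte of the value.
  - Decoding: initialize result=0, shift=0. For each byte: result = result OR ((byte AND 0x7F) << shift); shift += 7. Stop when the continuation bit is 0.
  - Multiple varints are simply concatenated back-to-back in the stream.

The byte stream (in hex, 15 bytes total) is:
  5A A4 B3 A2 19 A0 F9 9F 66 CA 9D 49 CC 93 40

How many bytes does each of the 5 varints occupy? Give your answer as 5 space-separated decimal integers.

Answer: 1 4 4 3 3

Derivation:
  byte[0]=0x5A cont=0 payload=0x5A=90: acc |= 90<<0 -> acc=90 shift=7 [end]
Varint 1: bytes[0:1] = 5A -> value 90 (1 byte(s))
  byte[1]=0xA4 cont=1 payload=0x24=36: acc |= 36<<0 -> acc=36 shift=7
  byte[2]=0xB3 cont=1 payload=0x33=51: acc |= 51<<7 -> acc=6564 shift=14
  byte[3]=0xA2 cont=1 payload=0x22=34: acc |= 34<<14 -> acc=563620 shift=21
  byte[4]=0x19 cont=0 payload=0x19=25: acc |= 25<<21 -> acc=52992420 shift=28 [end]
Varint 2: bytes[1:5] = A4 B3 A2 19 -> value 52992420 (4 byte(s))
  byte[5]=0xA0 cont=1 payload=0x20=32: acc |= 32<<0 -> acc=32 shift=7
  byte[6]=0xF9 cont=1 payload=0x79=121: acc |= 121<<7 -> acc=15520 shift=14
  byte[7]=0x9F cont=1 payload=0x1F=31: acc |= 31<<14 -> acc=523424 shift=21
  byte[8]=0x66 cont=0 payload=0x66=102: acc |= 102<<21 -> acc=214432928 shift=28 [end]
Varint 3: bytes[5:9] = A0 F9 9F 66 -> value 214432928 (4 byte(s))
  byte[9]=0xCA cont=1 payload=0x4A=74: acc |= 74<<0 -> acc=74 shift=7
  byte[10]=0x9D cont=1 payload=0x1D=29: acc |= 29<<7 -> acc=3786 shift=14
  byte[11]=0x49 cont=0 payload=0x49=73: acc |= 73<<14 -> acc=1199818 shift=21 [end]
Varint 4: bytes[9:12] = CA 9D 49 -> value 1199818 (3 byte(s))
  byte[12]=0xCC cont=1 payload=0x4C=76: acc |= 76<<0 -> acc=76 shift=7
  byte[13]=0x93 cont=1 payload=0x13=19: acc |= 19<<7 -> acc=2508 shift=14
  byte[14]=0x40 cont=0 payload=0x40=64: acc |= 64<<14 -> acc=1051084 shift=21 [end]
Varint 5: bytes[12:15] = CC 93 40 -> value 1051084 (3 byte(s))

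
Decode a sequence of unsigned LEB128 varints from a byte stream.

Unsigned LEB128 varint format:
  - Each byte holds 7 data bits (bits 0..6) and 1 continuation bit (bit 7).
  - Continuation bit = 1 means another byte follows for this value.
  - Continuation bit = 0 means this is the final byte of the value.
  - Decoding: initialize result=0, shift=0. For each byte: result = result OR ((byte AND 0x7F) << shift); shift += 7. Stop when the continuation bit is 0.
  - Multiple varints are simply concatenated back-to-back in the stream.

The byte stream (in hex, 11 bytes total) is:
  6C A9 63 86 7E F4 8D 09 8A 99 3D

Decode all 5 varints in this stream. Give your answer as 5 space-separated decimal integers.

Answer: 108 12713 16134 149236 1002634

Derivation:
  byte[0]=0x6C cont=0 payload=0x6C=108: acc |= 108<<0 -> acc=108 shift=7 [end]
Varint 1: bytes[0:1] = 6C -> value 108 (1 byte(s))
  byte[1]=0xA9 cont=1 payload=0x29=41: acc |= 41<<0 -> acc=41 shift=7
  byte[2]=0x63 cont=0 payload=0x63=99: acc |= 99<<7 -> acc=12713 shift=14 [end]
Varint 2: bytes[1:3] = A9 63 -> value 12713 (2 byte(s))
  byte[3]=0x86 cont=1 payload=0x06=6: acc |= 6<<0 -> acc=6 shift=7
  byte[4]=0x7E cont=0 payload=0x7E=126: acc |= 126<<7 -> acc=16134 shift=14 [end]
Varint 3: bytes[3:5] = 86 7E -> value 16134 (2 byte(s))
  byte[5]=0xF4 cont=1 payload=0x74=116: acc |= 116<<0 -> acc=116 shift=7
  byte[6]=0x8D cont=1 payload=0x0D=13: acc |= 13<<7 -> acc=1780 shift=14
  byte[7]=0x09 cont=0 payload=0x09=9: acc |= 9<<14 -> acc=149236 shift=21 [end]
Varint 4: bytes[5:8] = F4 8D 09 -> value 149236 (3 byte(s))
  byte[8]=0x8A cont=1 payload=0x0A=10: acc |= 10<<0 -> acc=10 shift=7
  byte[9]=0x99 cont=1 payload=0x19=25: acc |= 25<<7 -> acc=3210 shift=14
  byte[10]=0x3D cont=0 payload=0x3D=61: acc |= 61<<14 -> acc=1002634 shift=21 [end]
Varint 5: bytes[8:11] = 8A 99 3D -> value 1002634 (3 byte(s))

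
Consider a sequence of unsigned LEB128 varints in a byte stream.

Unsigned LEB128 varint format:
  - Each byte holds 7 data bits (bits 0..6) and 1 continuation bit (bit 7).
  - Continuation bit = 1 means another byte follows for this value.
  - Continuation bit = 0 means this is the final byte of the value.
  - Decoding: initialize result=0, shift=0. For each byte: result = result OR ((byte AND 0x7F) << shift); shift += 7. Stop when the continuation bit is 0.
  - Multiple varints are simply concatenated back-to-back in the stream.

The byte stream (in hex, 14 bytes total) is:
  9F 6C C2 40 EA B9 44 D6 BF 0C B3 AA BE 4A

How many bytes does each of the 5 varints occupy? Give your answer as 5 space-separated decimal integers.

  byte[0]=0x9F cont=1 payload=0x1F=31: acc |= 31<<0 -> acc=31 shift=7
  byte[1]=0x6C cont=0 payload=0x6C=108: acc |= 108<<7 -> acc=13855 shift=14 [end]
Varint 1: bytes[0:2] = 9F 6C -> value 13855 (2 byte(s))
  byte[2]=0xC2 cont=1 payload=0x42=66: acc |= 66<<0 -> acc=66 shift=7
  byte[3]=0x40 cont=0 payload=0x40=64: acc |= 64<<7 -> acc=8258 shift=14 [end]
Varint 2: bytes[2:4] = C2 40 -> value 8258 (2 byte(s))
  byte[4]=0xEA cont=1 payload=0x6A=106: acc |= 106<<0 -> acc=106 shift=7
  byte[5]=0xB9 cont=1 payload=0x39=57: acc |= 57<<7 -> acc=7402 shift=14
  byte[6]=0x44 cont=0 payload=0x44=68: acc |= 68<<14 -> acc=1121514 shift=21 [end]
Varint 3: bytes[4:7] = EA B9 44 -> value 1121514 (3 byte(s))
  byte[7]=0xD6 cont=1 payload=0x56=86: acc |= 86<<0 -> acc=86 shift=7
  byte[8]=0xBF cont=1 payload=0x3F=63: acc |= 63<<7 -> acc=8150 shift=14
  byte[9]=0x0C cont=0 payload=0x0C=12: acc |= 12<<14 -> acc=204758 shift=21 [end]
Varint 4: bytes[7:10] = D6 BF 0C -> value 204758 (3 byte(s))
  byte[10]=0xB3 cont=1 payload=0x33=51: acc |= 51<<0 -> acc=51 shift=7
  byte[11]=0xAA cont=1 payload=0x2A=42: acc |= 42<<7 -> acc=5427 shift=14
  byte[12]=0xBE cont=1 payload=0x3E=62: acc |= 62<<14 -> acc=1021235 shift=21
  byte[13]=0x4A cont=0 payload=0x4A=74: acc |= 74<<21 -> acc=156210483 shift=28 [end]
Varint 5: bytes[10:14] = B3 AA BE 4A -> value 156210483 (4 byte(s))

Answer: 2 2 3 3 4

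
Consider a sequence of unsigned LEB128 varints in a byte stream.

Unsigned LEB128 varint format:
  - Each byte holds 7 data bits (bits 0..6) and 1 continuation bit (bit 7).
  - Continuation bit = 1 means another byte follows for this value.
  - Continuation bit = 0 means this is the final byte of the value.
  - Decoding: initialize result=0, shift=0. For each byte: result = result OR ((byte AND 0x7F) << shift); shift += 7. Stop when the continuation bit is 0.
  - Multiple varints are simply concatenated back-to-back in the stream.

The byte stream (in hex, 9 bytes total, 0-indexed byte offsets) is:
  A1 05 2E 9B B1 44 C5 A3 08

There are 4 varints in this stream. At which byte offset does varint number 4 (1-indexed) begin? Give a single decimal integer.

Answer: 6

Derivation:
  byte[0]=0xA1 cont=1 payload=0x21=33: acc |= 33<<0 -> acc=33 shift=7
  byte[1]=0x05 cont=0 payload=0x05=5: acc |= 5<<7 -> acc=673 shift=14 [end]
Varint 1: bytes[0:2] = A1 05 -> value 673 (2 byte(s))
  byte[2]=0x2E cont=0 payload=0x2E=46: acc |= 46<<0 -> acc=46 shift=7 [end]
Varint 2: bytes[2:3] = 2E -> value 46 (1 byte(s))
  byte[3]=0x9B cont=1 payload=0x1B=27: acc |= 27<<0 -> acc=27 shift=7
  byte[4]=0xB1 cont=1 payload=0x31=49: acc |= 49<<7 -> acc=6299 shift=14
  byte[5]=0x44 cont=0 payload=0x44=68: acc |= 68<<14 -> acc=1120411 shift=21 [end]
Varint 3: bytes[3:6] = 9B B1 44 -> value 1120411 (3 byte(s))
  byte[6]=0xC5 cont=1 payload=0x45=69: acc |= 69<<0 -> acc=69 shift=7
  byte[7]=0xA3 cont=1 payload=0x23=35: acc |= 35<<7 -> acc=4549 shift=14
  byte[8]=0x08 cont=0 payload=0x08=8: acc |= 8<<14 -> acc=135621 shift=21 [end]
Varint 4: bytes[6:9] = C5 A3 08 -> value 135621 (3 byte(s))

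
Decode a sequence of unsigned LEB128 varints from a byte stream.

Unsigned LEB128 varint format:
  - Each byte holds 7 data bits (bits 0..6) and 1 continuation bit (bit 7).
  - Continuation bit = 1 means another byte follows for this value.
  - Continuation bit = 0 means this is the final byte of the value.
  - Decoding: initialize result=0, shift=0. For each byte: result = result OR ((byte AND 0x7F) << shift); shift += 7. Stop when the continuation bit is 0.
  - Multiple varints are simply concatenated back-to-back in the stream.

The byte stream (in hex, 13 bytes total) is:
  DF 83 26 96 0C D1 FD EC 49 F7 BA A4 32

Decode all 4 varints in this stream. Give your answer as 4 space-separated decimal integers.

  byte[0]=0xDF cont=1 payload=0x5F=95: acc |= 95<<0 -> acc=95 shift=7
  byte[1]=0x83 cont=1 payload=0x03=3: acc |= 3<<7 -> acc=479 shift=14
  byte[2]=0x26 cont=0 payload=0x26=38: acc |= 38<<14 -> acc=623071 shift=21 [end]
Varint 1: bytes[0:3] = DF 83 26 -> value 623071 (3 byte(s))
  byte[3]=0x96 cont=1 payload=0x16=22: acc |= 22<<0 -> acc=22 shift=7
  byte[4]=0x0C cont=0 payload=0x0C=12: acc |= 12<<7 -> acc=1558 shift=14 [end]
Varint 2: bytes[3:5] = 96 0C -> value 1558 (2 byte(s))
  byte[5]=0xD1 cont=1 payload=0x51=81: acc |= 81<<0 -> acc=81 shift=7
  byte[6]=0xFD cont=1 payload=0x7D=125: acc |= 125<<7 -> acc=16081 shift=14
  byte[7]=0xEC cont=1 payload=0x6C=108: acc |= 108<<14 -> acc=1785553 shift=21
  byte[8]=0x49 cont=0 payload=0x49=73: acc |= 73<<21 -> acc=154877649 shift=28 [end]
Varint 3: bytes[5:9] = D1 FD EC 49 -> value 154877649 (4 byte(s))
  byte[9]=0xF7 cont=1 payload=0x77=119: acc |= 119<<0 -> acc=119 shift=7
  byte[10]=0xBA cont=1 payload=0x3A=58: acc |= 58<<7 -> acc=7543 shift=14
  byte[11]=0xA4 cont=1 payload=0x24=36: acc |= 36<<14 -> acc=597367 shift=21
  byte[12]=0x32 cont=0 payload=0x32=50: acc |= 50<<21 -> acc=105454967 shift=28 [end]
Varint 4: bytes[9:13] = F7 BA A4 32 -> value 105454967 (4 byte(s))

Answer: 623071 1558 154877649 105454967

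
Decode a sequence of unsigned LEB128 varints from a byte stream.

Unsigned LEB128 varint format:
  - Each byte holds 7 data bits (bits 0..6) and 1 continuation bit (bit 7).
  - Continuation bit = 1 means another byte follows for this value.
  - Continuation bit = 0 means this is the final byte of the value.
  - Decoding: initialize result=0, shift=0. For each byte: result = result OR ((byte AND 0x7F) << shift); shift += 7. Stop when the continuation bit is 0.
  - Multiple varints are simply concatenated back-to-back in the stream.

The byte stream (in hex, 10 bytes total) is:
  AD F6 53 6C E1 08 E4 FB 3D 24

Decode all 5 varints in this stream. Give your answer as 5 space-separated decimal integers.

Answer: 1375021 108 1121 1015268 36

Derivation:
  byte[0]=0xAD cont=1 payload=0x2D=45: acc |= 45<<0 -> acc=45 shift=7
  byte[1]=0xF6 cont=1 payload=0x76=118: acc |= 118<<7 -> acc=15149 shift=14
  byte[2]=0x53 cont=0 payload=0x53=83: acc |= 83<<14 -> acc=1375021 shift=21 [end]
Varint 1: bytes[0:3] = AD F6 53 -> value 1375021 (3 byte(s))
  byte[3]=0x6C cont=0 payload=0x6C=108: acc |= 108<<0 -> acc=108 shift=7 [end]
Varint 2: bytes[3:4] = 6C -> value 108 (1 byte(s))
  byte[4]=0xE1 cont=1 payload=0x61=97: acc |= 97<<0 -> acc=97 shift=7
  byte[5]=0x08 cont=0 payload=0x08=8: acc |= 8<<7 -> acc=1121 shift=14 [end]
Varint 3: bytes[4:6] = E1 08 -> value 1121 (2 byte(s))
  byte[6]=0xE4 cont=1 payload=0x64=100: acc |= 100<<0 -> acc=100 shift=7
  byte[7]=0xFB cont=1 payload=0x7B=123: acc |= 123<<7 -> acc=15844 shift=14
  byte[8]=0x3D cont=0 payload=0x3D=61: acc |= 61<<14 -> acc=1015268 shift=21 [end]
Varint 4: bytes[6:9] = E4 FB 3D -> value 1015268 (3 byte(s))
  byte[9]=0x24 cont=0 payload=0x24=36: acc |= 36<<0 -> acc=36 shift=7 [end]
Varint 5: bytes[9:10] = 24 -> value 36 (1 byte(s))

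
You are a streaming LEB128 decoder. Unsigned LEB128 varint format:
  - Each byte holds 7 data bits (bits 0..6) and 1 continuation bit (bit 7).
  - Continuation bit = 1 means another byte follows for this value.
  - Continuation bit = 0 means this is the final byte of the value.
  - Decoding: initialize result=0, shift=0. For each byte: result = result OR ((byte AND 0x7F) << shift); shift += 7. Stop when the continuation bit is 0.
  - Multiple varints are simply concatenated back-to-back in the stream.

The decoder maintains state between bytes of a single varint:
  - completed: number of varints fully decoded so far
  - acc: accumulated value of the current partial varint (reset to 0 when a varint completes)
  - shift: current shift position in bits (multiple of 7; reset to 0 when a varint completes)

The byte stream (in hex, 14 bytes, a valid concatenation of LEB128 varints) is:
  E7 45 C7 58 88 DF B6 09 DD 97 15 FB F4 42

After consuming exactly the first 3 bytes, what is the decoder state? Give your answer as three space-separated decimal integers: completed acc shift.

byte[0]=0xE7 cont=1 payload=0x67: acc |= 103<<0 -> completed=0 acc=103 shift=7
byte[1]=0x45 cont=0 payload=0x45: varint #1 complete (value=8935); reset -> completed=1 acc=0 shift=0
byte[2]=0xC7 cont=1 payload=0x47: acc |= 71<<0 -> completed=1 acc=71 shift=7

Answer: 1 71 7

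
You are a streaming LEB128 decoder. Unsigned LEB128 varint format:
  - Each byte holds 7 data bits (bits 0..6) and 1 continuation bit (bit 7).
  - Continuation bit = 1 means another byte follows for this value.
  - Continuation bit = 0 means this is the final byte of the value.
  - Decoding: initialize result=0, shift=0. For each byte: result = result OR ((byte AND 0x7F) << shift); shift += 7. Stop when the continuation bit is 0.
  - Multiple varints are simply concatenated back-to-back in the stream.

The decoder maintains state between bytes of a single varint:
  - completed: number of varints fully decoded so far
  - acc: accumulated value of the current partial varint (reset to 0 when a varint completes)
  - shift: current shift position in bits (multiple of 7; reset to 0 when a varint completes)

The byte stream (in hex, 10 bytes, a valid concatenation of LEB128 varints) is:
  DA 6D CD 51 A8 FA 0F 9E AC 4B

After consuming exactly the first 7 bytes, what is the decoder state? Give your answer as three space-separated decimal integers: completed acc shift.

byte[0]=0xDA cont=1 payload=0x5A: acc |= 90<<0 -> completed=0 acc=90 shift=7
byte[1]=0x6D cont=0 payload=0x6D: varint #1 complete (value=14042); reset -> completed=1 acc=0 shift=0
byte[2]=0xCD cont=1 payload=0x4D: acc |= 77<<0 -> completed=1 acc=77 shift=7
byte[3]=0x51 cont=0 payload=0x51: varint #2 complete (value=10445); reset -> completed=2 acc=0 shift=0
byte[4]=0xA8 cont=1 payload=0x28: acc |= 40<<0 -> completed=2 acc=40 shift=7
byte[5]=0xFA cont=1 payload=0x7A: acc |= 122<<7 -> completed=2 acc=15656 shift=14
byte[6]=0x0F cont=0 payload=0x0F: varint #3 complete (value=261416); reset -> completed=3 acc=0 shift=0

Answer: 3 0 0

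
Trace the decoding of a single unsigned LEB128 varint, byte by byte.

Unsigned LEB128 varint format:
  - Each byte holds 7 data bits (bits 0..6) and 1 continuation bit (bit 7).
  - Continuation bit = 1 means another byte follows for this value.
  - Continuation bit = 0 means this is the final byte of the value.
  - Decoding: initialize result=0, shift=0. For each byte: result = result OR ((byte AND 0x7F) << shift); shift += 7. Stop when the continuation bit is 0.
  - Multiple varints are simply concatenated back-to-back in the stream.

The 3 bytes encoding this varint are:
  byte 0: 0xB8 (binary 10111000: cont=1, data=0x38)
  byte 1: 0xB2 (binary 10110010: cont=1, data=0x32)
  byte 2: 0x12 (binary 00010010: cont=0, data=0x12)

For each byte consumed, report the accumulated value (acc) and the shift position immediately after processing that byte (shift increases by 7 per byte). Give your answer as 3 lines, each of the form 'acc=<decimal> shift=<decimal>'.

Answer: acc=56 shift=7
acc=6456 shift=14
acc=301368 shift=21

Derivation:
byte 0=0xB8: payload=0x38=56, contrib = 56<<0 = 56; acc -> 56, shift -> 7
byte 1=0xB2: payload=0x32=50, contrib = 50<<7 = 6400; acc -> 6456, shift -> 14
byte 2=0x12: payload=0x12=18, contrib = 18<<14 = 294912; acc -> 301368, shift -> 21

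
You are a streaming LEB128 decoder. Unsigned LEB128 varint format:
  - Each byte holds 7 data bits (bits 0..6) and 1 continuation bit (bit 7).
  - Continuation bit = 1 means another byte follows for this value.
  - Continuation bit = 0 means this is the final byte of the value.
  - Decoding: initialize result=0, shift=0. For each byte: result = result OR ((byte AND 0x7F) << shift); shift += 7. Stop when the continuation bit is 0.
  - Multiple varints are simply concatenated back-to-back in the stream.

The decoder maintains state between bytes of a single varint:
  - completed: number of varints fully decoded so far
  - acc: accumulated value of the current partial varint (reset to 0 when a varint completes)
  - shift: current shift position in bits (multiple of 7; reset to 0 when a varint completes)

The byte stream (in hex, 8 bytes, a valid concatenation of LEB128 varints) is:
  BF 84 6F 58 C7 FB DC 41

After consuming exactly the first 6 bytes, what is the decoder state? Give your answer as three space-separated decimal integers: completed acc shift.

Answer: 2 15815 14

Derivation:
byte[0]=0xBF cont=1 payload=0x3F: acc |= 63<<0 -> completed=0 acc=63 shift=7
byte[1]=0x84 cont=1 payload=0x04: acc |= 4<<7 -> completed=0 acc=575 shift=14
byte[2]=0x6F cont=0 payload=0x6F: varint #1 complete (value=1819199); reset -> completed=1 acc=0 shift=0
byte[3]=0x58 cont=0 payload=0x58: varint #2 complete (value=88); reset -> completed=2 acc=0 shift=0
byte[4]=0xC7 cont=1 payload=0x47: acc |= 71<<0 -> completed=2 acc=71 shift=7
byte[5]=0xFB cont=1 payload=0x7B: acc |= 123<<7 -> completed=2 acc=15815 shift=14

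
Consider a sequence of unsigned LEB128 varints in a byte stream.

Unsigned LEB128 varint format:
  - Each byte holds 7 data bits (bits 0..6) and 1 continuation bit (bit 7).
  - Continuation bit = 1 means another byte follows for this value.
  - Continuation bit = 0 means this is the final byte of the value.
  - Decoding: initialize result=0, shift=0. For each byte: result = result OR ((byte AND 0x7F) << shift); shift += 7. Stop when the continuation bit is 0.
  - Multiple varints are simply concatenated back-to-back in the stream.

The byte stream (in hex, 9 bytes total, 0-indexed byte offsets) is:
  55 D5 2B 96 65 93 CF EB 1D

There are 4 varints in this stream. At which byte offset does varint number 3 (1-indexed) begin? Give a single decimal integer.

Answer: 3

Derivation:
  byte[0]=0x55 cont=0 payload=0x55=85: acc |= 85<<0 -> acc=85 shift=7 [end]
Varint 1: bytes[0:1] = 55 -> value 85 (1 byte(s))
  byte[1]=0xD5 cont=1 payload=0x55=85: acc |= 85<<0 -> acc=85 shift=7
  byte[2]=0x2B cont=0 payload=0x2B=43: acc |= 43<<7 -> acc=5589 shift=14 [end]
Varint 2: bytes[1:3] = D5 2B -> value 5589 (2 byte(s))
  byte[3]=0x96 cont=1 payload=0x16=22: acc |= 22<<0 -> acc=22 shift=7
  byte[4]=0x65 cont=0 payload=0x65=101: acc |= 101<<7 -> acc=12950 shift=14 [end]
Varint 3: bytes[3:5] = 96 65 -> value 12950 (2 byte(s))
  byte[5]=0x93 cont=1 payload=0x13=19: acc |= 19<<0 -> acc=19 shift=7
  byte[6]=0xCF cont=1 payload=0x4F=79: acc |= 79<<7 -> acc=10131 shift=14
  byte[7]=0xEB cont=1 payload=0x6B=107: acc |= 107<<14 -> acc=1763219 shift=21
  byte[8]=0x1D cont=0 payload=0x1D=29: acc |= 29<<21 -> acc=62580627 shift=28 [end]
Varint 4: bytes[5:9] = 93 CF EB 1D -> value 62580627 (4 byte(s))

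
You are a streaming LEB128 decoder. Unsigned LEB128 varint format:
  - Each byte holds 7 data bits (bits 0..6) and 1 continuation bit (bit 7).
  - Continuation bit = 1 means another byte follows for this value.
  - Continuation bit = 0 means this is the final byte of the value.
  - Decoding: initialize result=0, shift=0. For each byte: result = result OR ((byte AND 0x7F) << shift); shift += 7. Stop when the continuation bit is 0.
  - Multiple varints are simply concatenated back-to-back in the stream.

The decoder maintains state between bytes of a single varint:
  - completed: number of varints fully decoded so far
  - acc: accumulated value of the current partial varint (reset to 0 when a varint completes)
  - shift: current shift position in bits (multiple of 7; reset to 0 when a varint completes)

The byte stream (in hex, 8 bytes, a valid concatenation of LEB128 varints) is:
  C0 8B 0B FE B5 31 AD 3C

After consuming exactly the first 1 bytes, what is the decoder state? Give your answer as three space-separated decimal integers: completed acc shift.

Answer: 0 64 7

Derivation:
byte[0]=0xC0 cont=1 payload=0x40: acc |= 64<<0 -> completed=0 acc=64 shift=7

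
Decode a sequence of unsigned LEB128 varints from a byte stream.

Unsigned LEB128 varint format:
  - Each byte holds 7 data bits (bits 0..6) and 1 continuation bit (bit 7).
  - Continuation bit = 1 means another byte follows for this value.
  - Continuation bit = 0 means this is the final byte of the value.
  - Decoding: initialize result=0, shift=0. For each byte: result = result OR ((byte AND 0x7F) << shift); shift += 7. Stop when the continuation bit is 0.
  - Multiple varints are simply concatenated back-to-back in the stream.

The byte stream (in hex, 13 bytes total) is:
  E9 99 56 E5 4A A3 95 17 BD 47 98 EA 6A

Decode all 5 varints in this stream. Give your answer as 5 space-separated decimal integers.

  byte[0]=0xE9 cont=1 payload=0x69=105: acc |= 105<<0 -> acc=105 shift=7
  byte[1]=0x99 cont=1 payload=0x19=25: acc |= 25<<7 -> acc=3305 shift=14
  byte[2]=0x56 cont=0 payload=0x56=86: acc |= 86<<14 -> acc=1412329 shift=21 [end]
Varint 1: bytes[0:3] = E9 99 56 -> value 1412329 (3 byte(s))
  byte[3]=0xE5 cont=1 payload=0x65=101: acc |= 101<<0 -> acc=101 shift=7
  byte[4]=0x4A cont=0 payload=0x4A=74: acc |= 74<<7 -> acc=9573 shift=14 [end]
Varint 2: bytes[3:5] = E5 4A -> value 9573 (2 byte(s))
  byte[5]=0xA3 cont=1 payload=0x23=35: acc |= 35<<0 -> acc=35 shift=7
  byte[6]=0x95 cont=1 payload=0x15=21: acc |= 21<<7 -> acc=2723 shift=14
  byte[7]=0x17 cont=0 payload=0x17=23: acc |= 23<<14 -> acc=379555 shift=21 [end]
Varint 3: bytes[5:8] = A3 95 17 -> value 379555 (3 byte(s))
  byte[8]=0xBD cont=1 payload=0x3D=61: acc |= 61<<0 -> acc=61 shift=7
  byte[9]=0x47 cont=0 payload=0x47=71: acc |= 71<<7 -> acc=9149 shift=14 [end]
Varint 4: bytes[8:10] = BD 47 -> value 9149 (2 byte(s))
  byte[10]=0x98 cont=1 payload=0x18=24: acc |= 24<<0 -> acc=24 shift=7
  byte[11]=0xEA cont=1 payload=0x6A=106: acc |= 106<<7 -> acc=13592 shift=14
  byte[12]=0x6A cont=0 payload=0x6A=106: acc |= 106<<14 -> acc=1750296 shift=21 [end]
Varint 5: bytes[10:13] = 98 EA 6A -> value 1750296 (3 byte(s))

Answer: 1412329 9573 379555 9149 1750296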